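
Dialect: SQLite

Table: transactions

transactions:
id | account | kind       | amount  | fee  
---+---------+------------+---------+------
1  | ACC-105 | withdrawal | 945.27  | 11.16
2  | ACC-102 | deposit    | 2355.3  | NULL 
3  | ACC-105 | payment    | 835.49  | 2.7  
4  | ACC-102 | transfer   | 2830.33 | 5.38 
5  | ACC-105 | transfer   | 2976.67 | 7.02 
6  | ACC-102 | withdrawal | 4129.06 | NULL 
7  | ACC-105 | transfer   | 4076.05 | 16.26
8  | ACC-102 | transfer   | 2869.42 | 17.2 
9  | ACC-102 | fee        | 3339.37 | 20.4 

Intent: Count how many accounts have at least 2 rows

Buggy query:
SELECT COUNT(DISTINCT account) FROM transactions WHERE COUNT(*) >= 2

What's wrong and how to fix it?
Bug: COUNT(*) cannot appear in WHERE; the per-group count doesn't exist yet

Fix: Group first with HAVING COUNT(*) >= 2, then COUNT the resulting groups

Corrected query:
SELECT COUNT(*) FROM (SELECT account FROM transactions GROUP BY account HAVING COUNT(*) >= 2)

Result:
COUNT(*)
--------
2       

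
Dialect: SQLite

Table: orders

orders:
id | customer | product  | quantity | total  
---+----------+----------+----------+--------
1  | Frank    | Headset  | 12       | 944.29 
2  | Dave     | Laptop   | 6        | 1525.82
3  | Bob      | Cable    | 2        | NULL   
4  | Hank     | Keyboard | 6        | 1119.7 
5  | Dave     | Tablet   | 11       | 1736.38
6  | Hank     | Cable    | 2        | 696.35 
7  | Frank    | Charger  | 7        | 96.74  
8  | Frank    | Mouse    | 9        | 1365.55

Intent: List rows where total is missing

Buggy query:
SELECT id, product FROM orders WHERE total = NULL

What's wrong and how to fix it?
Bug: Comparing to NULL with '=' never matches; NULL = NULL is unknown, not true

Fix: Use IS NULL to test for NULL

Corrected query:
SELECT id, product FROM orders WHERE total IS NULL

Result:
id | product
---+--------
3  | Cable  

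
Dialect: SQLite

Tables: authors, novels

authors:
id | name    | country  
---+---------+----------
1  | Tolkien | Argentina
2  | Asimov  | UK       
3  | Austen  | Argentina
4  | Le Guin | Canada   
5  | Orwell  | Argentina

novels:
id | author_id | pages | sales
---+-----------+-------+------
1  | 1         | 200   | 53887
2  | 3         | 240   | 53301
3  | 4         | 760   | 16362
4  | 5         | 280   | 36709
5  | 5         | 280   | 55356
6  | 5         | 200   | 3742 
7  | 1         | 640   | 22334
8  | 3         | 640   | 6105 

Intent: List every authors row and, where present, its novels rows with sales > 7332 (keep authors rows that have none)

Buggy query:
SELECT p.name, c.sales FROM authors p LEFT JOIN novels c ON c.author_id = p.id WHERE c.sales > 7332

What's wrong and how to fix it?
Bug: Filtering c.sales in WHERE discards the NULL rows produced by LEFT JOIN, turning it into an inner join

Fix: Move the right-table condition into the ON clause so unmatched parents are kept

Corrected query:
SELECT p.name, c.sales FROM authors p LEFT JOIN novels c ON c.author_id = p.id AND c.sales > 7332

Result:
name    | sales
--------+------
Tolkien | 22334
Tolkien | 53887
Asimov  | NULL 
Austen  | 53301
Le Guin | 16362
Orwell  | 36709
Orwell  | 55356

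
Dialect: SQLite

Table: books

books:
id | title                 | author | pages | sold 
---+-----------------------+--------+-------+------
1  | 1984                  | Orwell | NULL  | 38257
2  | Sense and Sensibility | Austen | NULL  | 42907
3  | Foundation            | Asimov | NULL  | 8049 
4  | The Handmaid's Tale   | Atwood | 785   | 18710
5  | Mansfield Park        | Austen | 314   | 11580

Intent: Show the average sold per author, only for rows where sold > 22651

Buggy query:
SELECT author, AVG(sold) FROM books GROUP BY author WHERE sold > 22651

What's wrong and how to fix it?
Bug: WHERE cannot follow GROUP BY

Fix: Place WHERE between FROM and GROUP BY

Corrected query:
SELECT author, AVG(sold) FROM books WHERE sold > 22651 GROUP BY author

Result:
author | AVG(sold)
-------+----------
Austen | 42907    
Orwell | 38257    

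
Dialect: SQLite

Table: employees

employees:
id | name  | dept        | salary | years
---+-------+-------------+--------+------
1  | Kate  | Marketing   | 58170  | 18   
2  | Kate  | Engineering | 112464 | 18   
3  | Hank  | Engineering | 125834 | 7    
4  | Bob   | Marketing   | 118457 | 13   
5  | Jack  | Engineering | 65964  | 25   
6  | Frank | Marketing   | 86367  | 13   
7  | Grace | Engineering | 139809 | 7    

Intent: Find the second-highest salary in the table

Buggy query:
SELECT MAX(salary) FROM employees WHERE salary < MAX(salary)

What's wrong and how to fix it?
Bug: MAX(salary) on the right of the comparison is an aggregate-in-WHERE error

Fix: Compute the overall MAX in a subquery, then take MAX of rows below it

Corrected query:
SELECT MAX(salary) FROM employees WHERE salary < (SELECT MAX(salary) FROM employees)

Result:
MAX(salary)
-----------
125834     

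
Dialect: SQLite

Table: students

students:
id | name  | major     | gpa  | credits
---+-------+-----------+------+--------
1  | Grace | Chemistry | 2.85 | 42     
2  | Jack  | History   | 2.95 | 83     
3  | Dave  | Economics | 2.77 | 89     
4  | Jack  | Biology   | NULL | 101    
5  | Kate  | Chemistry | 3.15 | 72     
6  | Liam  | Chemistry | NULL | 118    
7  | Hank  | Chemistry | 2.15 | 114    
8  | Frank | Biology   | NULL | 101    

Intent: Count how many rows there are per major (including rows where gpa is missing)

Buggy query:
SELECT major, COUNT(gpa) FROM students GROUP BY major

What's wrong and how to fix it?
Bug: COUNT(column) counts non-NULL values only; rows with NULL gpa aren't counted

Fix: Use COUNT(*) to count all rows regardless of NULL

Corrected query:
SELECT major, COUNT(*) FROM students GROUP BY major

Result:
major     | COUNT(*)
----------+---------
Biology   | 2       
Chemistry | 4       
Economics | 1       
History   | 1       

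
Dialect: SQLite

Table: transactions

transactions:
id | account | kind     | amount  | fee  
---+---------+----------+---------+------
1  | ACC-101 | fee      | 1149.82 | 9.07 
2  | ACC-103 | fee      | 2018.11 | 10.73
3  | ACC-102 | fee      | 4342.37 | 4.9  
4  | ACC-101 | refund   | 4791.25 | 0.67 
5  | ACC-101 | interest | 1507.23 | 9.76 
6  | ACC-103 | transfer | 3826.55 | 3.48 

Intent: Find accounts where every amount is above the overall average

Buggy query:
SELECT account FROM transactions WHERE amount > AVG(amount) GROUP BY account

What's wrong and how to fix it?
Bug: WHERE evaluates per row before aggregation, so AVG() is unavailable

Fix: Use a subquery for AVG and a HAVING MIN(...) filter so the condition holds for every row in the group

Corrected query:
SELECT account FROM transactions GROUP BY account HAVING MIN(amount) > (SELECT AVG(amount) FROM transactions)

Result:
account
-------
ACC-102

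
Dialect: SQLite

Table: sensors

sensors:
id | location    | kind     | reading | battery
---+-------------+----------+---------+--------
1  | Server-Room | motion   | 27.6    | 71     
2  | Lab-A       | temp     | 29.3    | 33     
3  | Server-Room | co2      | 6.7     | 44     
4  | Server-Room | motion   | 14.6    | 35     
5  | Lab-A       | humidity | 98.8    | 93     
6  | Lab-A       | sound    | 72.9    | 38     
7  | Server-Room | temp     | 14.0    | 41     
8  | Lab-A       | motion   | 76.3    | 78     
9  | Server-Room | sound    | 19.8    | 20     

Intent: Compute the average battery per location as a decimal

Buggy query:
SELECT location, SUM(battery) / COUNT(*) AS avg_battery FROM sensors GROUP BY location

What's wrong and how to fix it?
Bug: Both operands are integers, so '/' performs integer division and truncates

Fix: Cast one side to REAL so the division keeps the fractional part

Corrected query:
SELECT location, SUM(battery) * 1.0 / COUNT(*) AS avg_battery FROM sensors GROUP BY location

Result:
location    | avg_battery
------------+------------
Lab-A       | 60.5       
Server-Room | 42.2       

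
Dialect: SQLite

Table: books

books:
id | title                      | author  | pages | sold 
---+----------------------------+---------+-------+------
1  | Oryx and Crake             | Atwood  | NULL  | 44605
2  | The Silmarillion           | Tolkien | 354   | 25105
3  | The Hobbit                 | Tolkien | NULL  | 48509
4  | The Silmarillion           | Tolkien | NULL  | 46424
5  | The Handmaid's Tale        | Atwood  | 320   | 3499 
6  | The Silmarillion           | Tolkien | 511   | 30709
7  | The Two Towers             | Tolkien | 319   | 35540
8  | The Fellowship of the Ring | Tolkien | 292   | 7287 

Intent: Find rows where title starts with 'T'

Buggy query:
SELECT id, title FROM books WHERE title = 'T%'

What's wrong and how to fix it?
Bug: '=' compares the literal string including the % character; pattern matching needs LIKE

Fix: Replace '=' with LIKE so 'T%' is treated as a pattern

Corrected query:
SELECT id, title FROM books WHERE title LIKE 'T%'

Result:
id | title                     
---+---------------------------
2  | The Silmarillion          
3  | The Hobbit                
4  | The Silmarillion          
5  | The Handmaid's Tale       
6  | The Silmarillion          
7  | The Two Towers            
8  | The Fellowship of the Ring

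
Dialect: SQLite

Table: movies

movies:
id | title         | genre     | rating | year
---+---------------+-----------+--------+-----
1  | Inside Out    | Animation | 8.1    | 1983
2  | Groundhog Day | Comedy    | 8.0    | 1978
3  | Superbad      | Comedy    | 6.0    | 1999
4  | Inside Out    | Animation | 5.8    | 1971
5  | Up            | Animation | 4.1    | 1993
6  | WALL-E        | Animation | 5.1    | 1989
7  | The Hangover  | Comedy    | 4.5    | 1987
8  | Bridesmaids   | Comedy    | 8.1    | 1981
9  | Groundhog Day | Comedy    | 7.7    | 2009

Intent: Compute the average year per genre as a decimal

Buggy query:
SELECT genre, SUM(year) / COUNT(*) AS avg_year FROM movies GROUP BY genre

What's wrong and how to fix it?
Bug: Both operands are integers, so '/' performs integer division and truncates

Fix: Multiply by 1.0 (or CAST to REAL) to force floating-point division

Corrected query:
SELECT genre, SUM(year) * 1.0 / COUNT(*) AS avg_year FROM movies GROUP BY genre

Result:
genre     | avg_year
----------+---------
Animation | 1984    
Comedy    | 1990.8  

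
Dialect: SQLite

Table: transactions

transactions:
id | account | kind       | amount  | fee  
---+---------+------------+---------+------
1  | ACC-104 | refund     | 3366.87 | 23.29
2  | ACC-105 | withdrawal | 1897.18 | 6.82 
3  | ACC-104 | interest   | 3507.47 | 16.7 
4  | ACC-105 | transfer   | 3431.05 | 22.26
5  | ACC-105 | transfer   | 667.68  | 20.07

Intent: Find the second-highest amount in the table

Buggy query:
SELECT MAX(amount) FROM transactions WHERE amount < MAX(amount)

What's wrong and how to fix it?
Bug: The inner MAX is an aggregate inside WHERE, which is not allowed

Fix: Compute the overall MAX in a subquery, then take MAX of rows below it

Corrected query:
SELECT MAX(amount) FROM transactions WHERE amount < (SELECT MAX(amount) FROM transactions)

Result:
MAX(amount)
-----------
3431.05    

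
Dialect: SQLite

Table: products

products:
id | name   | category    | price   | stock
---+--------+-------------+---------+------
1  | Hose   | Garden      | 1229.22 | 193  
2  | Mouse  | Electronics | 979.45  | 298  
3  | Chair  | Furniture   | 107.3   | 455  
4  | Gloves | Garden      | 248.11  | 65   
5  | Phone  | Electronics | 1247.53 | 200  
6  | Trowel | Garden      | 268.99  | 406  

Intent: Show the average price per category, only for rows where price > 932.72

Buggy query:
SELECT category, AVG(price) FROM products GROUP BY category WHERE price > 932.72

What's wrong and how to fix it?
Bug: WHERE cannot follow GROUP BY

Fix: Move the WHERE clause before GROUP BY

Corrected query:
SELECT category, AVG(price) FROM products WHERE price > 932.72 GROUP BY category

Result:
category    | AVG(price)
------------+-----------
Electronics | 1113.49   
Garden      | 1229.22   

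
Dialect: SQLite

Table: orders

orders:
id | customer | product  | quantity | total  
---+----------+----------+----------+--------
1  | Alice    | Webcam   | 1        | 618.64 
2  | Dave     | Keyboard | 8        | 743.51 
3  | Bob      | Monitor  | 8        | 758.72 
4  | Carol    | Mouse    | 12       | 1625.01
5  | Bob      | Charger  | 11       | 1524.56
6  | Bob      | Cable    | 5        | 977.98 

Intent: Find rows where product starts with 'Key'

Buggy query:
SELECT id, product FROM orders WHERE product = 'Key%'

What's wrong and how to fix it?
Bug: Wildcards only work with LIKE; '=' treats '%' as a literal character

Fix: Replace '=' with LIKE so 'Key%' is treated as a pattern

Corrected query:
SELECT id, product FROM orders WHERE product LIKE 'Key%'

Result:
id | product 
---+---------
2  | Keyboard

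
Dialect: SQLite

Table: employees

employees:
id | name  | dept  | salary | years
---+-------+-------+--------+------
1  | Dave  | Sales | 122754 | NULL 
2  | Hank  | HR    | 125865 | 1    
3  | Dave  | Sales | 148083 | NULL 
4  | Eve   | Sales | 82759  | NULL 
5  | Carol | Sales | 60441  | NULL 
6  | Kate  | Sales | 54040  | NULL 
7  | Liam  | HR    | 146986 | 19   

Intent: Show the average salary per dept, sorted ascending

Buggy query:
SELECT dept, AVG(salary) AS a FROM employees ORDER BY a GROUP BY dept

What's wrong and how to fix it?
Bug: ORDER BY appears before GROUP BY; SQL clause order requires GROUP BY first

Fix: Reorder: SELECT … FROM … GROUP BY … ORDER BY …

Corrected query:
SELECT dept, AVG(salary) AS a FROM employees GROUP BY dept ORDER BY a

Result:
dept  | a       
------+---------
Sales | 93615.4 
HR    | 136425.5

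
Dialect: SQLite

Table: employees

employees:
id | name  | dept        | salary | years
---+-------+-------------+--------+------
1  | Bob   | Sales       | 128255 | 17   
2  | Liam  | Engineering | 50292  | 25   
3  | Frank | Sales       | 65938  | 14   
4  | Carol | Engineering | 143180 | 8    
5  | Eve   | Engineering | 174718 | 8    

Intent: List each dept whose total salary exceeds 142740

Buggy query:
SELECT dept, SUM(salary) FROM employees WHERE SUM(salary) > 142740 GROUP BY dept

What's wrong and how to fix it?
Bug: SUM(salary) is an aggregate, but WHERE filters rows before aggregation

Fix: Use HAVING (which filters groups after aggregation) instead of WHERE

Corrected query:
SELECT dept, SUM(salary) FROM employees GROUP BY dept HAVING SUM(salary) > 142740

Result:
dept        | SUM(salary)
------------+------------
Engineering | 368190     
Sales       | 194193     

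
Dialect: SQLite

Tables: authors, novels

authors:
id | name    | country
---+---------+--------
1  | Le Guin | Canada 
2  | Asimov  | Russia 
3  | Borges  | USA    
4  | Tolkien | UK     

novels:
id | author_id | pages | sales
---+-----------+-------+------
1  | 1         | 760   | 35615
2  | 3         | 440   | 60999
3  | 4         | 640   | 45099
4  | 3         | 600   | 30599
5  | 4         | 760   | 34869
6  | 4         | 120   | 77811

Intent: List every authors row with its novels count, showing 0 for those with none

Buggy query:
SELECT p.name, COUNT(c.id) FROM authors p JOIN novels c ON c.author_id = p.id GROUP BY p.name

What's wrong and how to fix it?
Bug: An inner join excludes parents with zero children

Fix: Use LEFT JOIN so parents without children still appear (COUNT(c.id) gives 0)

Corrected query:
SELECT p.name, COUNT(c.id) FROM authors p LEFT JOIN novels c ON c.author_id = p.id GROUP BY p.name

Result:
name    | COUNT(c.id)
--------+------------
Asimov  | 0          
Borges  | 2          
Le Guin | 1          
Tolkien | 3          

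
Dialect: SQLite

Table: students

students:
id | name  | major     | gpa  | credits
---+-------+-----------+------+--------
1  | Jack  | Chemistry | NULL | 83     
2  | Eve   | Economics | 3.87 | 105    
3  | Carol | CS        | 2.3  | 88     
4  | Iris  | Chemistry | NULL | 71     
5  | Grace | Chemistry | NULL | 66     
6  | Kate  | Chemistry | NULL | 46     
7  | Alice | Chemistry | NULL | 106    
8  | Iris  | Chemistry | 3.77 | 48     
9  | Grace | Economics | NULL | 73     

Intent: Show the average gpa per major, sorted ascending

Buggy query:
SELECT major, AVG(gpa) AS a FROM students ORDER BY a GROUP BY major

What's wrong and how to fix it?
Bug: GROUP BY must precede ORDER BY

Fix: Reorder: SELECT … FROM … GROUP BY … ORDER BY …

Corrected query:
SELECT major, AVG(gpa) AS a FROM students GROUP BY major ORDER BY a

Result:
major     | a   
----------+-----
CS        | 2.3 
Chemistry | 3.77
Economics | 3.87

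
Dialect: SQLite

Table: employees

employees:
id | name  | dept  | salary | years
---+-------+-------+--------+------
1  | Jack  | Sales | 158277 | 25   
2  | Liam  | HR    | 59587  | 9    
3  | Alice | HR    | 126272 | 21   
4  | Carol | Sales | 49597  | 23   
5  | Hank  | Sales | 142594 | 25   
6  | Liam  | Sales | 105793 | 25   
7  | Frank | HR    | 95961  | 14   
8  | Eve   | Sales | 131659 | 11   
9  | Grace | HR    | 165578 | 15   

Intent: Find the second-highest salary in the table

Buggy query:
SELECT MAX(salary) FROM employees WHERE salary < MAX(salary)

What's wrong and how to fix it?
Bug: The inner MAX is an aggregate inside WHERE, which is not allowed

Fix: Compute the overall MAX in a subquery, then take MAX of rows below it

Corrected query:
SELECT MAX(salary) FROM employees WHERE salary < (SELECT MAX(salary) FROM employees)

Result:
MAX(salary)
-----------
158277     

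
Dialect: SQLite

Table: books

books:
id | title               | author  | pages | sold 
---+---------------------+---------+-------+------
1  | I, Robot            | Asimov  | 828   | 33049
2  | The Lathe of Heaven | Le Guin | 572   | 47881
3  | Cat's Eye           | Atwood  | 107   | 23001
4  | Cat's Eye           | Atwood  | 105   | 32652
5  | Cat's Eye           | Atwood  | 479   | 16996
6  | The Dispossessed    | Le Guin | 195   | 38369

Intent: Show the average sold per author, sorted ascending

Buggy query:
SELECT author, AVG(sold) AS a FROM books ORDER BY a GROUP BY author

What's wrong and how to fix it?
Bug: ORDER BY appears before GROUP BY; SQL clause order requires GROUP BY first

Fix: Move ORDER BY to the end, after GROUP BY

Corrected query:
SELECT author, AVG(sold) AS a FROM books GROUP BY author ORDER BY a

Result:
author  | a           
--------+-------------
Atwood  | 24216.333333
Asimov  | 33049       
Le Guin | 43125       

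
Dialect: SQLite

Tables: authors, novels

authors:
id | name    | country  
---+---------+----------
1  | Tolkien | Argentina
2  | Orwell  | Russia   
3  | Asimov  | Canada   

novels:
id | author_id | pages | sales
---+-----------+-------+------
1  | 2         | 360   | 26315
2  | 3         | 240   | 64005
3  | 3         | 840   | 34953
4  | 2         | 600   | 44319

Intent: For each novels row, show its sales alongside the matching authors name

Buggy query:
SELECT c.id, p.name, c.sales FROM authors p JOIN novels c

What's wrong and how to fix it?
Bug: Missing join condition: each novels row is matched to all authors rows instead of just its own

Fix: Specify the join condition linking the foreign key to the parent id

Corrected query:
SELECT c.id, p.name, c.sales FROM authors p JOIN novels c ON c.author_id = p.id

Result:
id | name   | sales
---+--------+------
1  | Orwell | 26315
2  | Asimov | 64005
3  | Asimov | 34953
4  | Orwell | 44319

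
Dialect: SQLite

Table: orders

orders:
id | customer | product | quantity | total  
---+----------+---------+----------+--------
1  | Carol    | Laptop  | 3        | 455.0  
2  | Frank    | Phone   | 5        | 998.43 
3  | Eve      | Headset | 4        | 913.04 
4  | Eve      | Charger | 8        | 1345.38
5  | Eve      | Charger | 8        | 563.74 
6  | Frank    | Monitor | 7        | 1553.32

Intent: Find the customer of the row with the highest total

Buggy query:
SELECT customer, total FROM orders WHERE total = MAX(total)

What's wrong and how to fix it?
Bug: WHERE is evaluated per row; an aggregate over the whole table isn't defined there

Fix: Wrap MAX in a scalar subquery so WHERE compares against a single value

Corrected query:
SELECT customer, total FROM orders WHERE total = (SELECT MAX(total) FROM orders)

Result:
customer | total  
---------+--------
Frank    | 1553.32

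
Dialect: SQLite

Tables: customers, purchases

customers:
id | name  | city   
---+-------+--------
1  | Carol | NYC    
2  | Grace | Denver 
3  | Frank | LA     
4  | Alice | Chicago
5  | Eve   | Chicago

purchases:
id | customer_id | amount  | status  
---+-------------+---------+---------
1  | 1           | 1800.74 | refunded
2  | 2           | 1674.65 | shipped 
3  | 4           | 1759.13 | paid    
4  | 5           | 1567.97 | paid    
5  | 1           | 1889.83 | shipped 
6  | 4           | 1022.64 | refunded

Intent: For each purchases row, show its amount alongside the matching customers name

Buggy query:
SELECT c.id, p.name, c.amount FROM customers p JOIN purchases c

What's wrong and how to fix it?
Bug: JOIN with no ON clause produces a cartesian product; every purchases row pairs with every customers row

Fix: Add ON c.customer_id = p.id to the JOIN

Corrected query:
SELECT c.id, p.name, c.amount FROM customers p JOIN purchases c ON c.customer_id = p.id

Result:
id | name  | amount 
---+-------+--------
1  | Carol | 1800.74
2  | Grace | 1674.65
3  | Alice | 1759.13
4  | Eve   | 1567.97
5  | Carol | 1889.83
6  | Alice | 1022.64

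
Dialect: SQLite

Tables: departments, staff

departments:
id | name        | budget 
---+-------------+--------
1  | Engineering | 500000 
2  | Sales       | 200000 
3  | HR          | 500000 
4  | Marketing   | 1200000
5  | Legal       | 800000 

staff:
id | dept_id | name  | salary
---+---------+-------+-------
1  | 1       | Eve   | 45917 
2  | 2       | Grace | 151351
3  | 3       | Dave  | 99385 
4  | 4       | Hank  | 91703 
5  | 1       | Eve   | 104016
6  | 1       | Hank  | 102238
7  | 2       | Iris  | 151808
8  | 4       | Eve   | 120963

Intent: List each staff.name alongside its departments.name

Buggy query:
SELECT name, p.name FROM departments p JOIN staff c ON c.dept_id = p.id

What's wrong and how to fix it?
Bug: 'name' exists in both joined tables, so the database can't tell which one is meant

Fix: Prefix ambiguous columns with the table alias

Corrected query:
SELECT c.name, p.name FROM departments p JOIN staff c ON c.dept_id = p.id

Result:
name  | name       
------+------------
Eve   | Engineering
Grace | Sales      
Dave  | HR         
Hank  | Marketing  
Eve   | Engineering
Hank  | Engineering
Iris  | Sales      
Eve   | Marketing  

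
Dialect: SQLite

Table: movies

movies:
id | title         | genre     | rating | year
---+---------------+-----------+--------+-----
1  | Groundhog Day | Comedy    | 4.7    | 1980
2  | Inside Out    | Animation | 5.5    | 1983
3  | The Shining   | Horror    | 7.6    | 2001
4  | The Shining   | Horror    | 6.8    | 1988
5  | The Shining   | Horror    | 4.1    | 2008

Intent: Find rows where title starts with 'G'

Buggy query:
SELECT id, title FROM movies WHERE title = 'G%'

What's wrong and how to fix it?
Bug: Wildcards only work with LIKE; '=' treats '%' as a literal character

Fix: Use LIKE for wildcard pattern matching

Corrected query:
SELECT id, title FROM movies WHERE title LIKE 'G%'

Result:
id | title        
---+--------------
1  | Groundhog Day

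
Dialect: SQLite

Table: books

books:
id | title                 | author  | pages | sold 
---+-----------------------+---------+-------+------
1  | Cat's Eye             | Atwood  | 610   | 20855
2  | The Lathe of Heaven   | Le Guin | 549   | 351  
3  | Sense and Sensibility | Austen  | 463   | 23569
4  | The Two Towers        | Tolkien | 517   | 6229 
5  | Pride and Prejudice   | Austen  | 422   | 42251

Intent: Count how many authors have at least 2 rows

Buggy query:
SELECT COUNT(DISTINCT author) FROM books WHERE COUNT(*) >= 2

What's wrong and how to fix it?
Bug: COUNT(*) cannot appear in WHERE; the per-group count doesn't exist yet

Fix: Use a subquery that GROUPs and filters with HAVING, then count its rows

Corrected query:
SELECT COUNT(*) FROM (SELECT author FROM books GROUP BY author HAVING COUNT(*) >= 2)

Result:
COUNT(*)
--------
1       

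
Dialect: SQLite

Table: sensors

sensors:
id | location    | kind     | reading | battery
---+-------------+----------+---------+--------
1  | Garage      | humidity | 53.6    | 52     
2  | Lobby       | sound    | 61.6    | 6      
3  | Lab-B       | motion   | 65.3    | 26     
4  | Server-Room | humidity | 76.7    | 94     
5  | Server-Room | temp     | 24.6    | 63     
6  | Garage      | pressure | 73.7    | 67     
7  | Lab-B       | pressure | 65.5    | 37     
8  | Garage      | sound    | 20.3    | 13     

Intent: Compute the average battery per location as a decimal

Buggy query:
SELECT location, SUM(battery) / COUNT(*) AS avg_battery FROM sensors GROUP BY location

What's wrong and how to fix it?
Bug: SUM(battery) and COUNT(*) are both integers; the division truncates the fractional part

Fix: Multiply by 1.0 (or CAST to REAL) to force floating-point division

Corrected query:
SELECT location, SUM(battery) * 1.0 / COUNT(*) AS avg_battery FROM sensors GROUP BY location

Result:
location    | avg_battery
------------+------------
Garage      | 44         
Lab-B       | 31.5       
Lobby       | 6          
Server-Room | 78.5       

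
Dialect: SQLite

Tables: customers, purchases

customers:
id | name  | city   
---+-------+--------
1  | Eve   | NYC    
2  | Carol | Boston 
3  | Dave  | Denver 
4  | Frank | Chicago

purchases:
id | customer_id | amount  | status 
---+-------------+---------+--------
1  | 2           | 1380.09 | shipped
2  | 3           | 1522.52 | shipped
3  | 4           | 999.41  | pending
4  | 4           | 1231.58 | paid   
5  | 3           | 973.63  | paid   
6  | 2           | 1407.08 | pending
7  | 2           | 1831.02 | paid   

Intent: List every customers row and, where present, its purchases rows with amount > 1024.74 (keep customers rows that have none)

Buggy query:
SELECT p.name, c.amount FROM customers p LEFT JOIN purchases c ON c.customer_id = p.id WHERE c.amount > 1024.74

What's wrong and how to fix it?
Bug: Filtering c.amount in WHERE discards the NULL rows produced by LEFT JOIN, turning it into an inner join

Fix: Move the right-table condition into the ON clause so unmatched parents are kept

Corrected query:
SELECT p.name, c.amount FROM customers p LEFT JOIN purchases c ON c.customer_id = p.id AND c.amount > 1024.74

Result:
name  | amount 
------+--------
Eve   | NULL   
Carol | 1380.09
Carol | 1407.08
Carol | 1831.02
Dave  | 1522.52
Frank | 1231.58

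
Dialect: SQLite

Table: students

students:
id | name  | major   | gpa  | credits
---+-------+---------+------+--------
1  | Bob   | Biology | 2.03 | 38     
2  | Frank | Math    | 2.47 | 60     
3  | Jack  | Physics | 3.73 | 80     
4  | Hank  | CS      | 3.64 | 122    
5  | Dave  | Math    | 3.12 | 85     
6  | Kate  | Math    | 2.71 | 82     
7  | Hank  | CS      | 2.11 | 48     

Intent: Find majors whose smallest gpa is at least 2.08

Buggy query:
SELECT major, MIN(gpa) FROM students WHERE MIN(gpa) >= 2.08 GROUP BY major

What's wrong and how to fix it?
Bug: MIN() in WHERE is a misuse of aggregate

Fix: Replace WHERE with HAVING after the GROUP BY

Corrected query:
SELECT major, MIN(gpa) FROM students GROUP BY major HAVING MIN(gpa) >= 2.08

Result:
major   | MIN(gpa)
--------+---------
CS      | 2.11    
Math    | 2.47    
Physics | 3.73    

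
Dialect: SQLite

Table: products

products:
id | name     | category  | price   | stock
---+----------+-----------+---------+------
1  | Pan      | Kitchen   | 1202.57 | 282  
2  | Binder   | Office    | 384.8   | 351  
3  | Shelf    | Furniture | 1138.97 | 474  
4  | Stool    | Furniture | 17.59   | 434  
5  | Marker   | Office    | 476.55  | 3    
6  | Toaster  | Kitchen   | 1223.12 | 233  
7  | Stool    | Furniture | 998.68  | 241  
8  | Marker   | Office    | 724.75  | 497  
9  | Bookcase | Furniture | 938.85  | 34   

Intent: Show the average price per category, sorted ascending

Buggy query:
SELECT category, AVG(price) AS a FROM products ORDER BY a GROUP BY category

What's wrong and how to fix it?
Bug: GROUP BY must precede ORDER BY

Fix: Reorder: SELECT … FROM … GROUP BY … ORDER BY …

Corrected query:
SELECT category, AVG(price) AS a FROM products GROUP BY category ORDER BY a

Result:
category  | a       
----------+---------
Office    | 528.7   
Furniture | 773.5225
Kitchen   | 1212.845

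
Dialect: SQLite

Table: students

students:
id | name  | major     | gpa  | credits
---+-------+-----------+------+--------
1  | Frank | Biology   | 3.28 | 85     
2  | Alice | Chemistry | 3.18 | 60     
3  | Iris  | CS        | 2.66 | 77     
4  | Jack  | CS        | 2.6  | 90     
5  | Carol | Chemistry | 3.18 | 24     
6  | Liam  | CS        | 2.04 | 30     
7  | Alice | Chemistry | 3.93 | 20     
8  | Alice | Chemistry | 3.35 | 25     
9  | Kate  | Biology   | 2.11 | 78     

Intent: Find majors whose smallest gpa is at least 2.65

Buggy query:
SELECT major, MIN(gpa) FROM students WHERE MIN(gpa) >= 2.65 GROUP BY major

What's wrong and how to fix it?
Bug: Aggregates like MIN are computed per group after WHERE runs

Fix: Use HAVING for the per-group MIN condition

Corrected query:
SELECT major, MIN(gpa) FROM students GROUP BY major HAVING MIN(gpa) >= 2.65

Result:
major     | MIN(gpa)
----------+---------
Chemistry | 3.18    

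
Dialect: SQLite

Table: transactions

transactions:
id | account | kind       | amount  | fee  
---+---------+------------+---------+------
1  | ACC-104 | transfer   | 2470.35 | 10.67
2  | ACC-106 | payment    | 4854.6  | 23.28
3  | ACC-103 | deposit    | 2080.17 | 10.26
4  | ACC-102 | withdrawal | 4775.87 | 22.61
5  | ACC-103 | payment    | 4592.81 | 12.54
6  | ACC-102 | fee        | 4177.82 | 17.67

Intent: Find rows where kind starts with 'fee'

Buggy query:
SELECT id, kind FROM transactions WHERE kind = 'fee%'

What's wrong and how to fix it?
Bug: Wildcards only work with LIKE; '=' treats '%' as a literal character

Fix: Replace '=' with LIKE so 'fee%' is treated as a pattern

Corrected query:
SELECT id, kind FROM transactions WHERE kind LIKE 'fee%'

Result:
id | kind
---+-----
6  | fee 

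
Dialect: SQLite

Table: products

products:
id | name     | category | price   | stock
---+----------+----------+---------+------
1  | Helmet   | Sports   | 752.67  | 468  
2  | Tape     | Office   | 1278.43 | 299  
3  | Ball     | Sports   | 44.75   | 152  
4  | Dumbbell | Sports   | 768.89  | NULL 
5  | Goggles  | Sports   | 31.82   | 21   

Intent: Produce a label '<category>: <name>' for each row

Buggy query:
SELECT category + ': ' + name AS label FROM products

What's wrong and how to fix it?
Bug: SQLite uses || for string concatenation; + coerces text to numbers (yielding 0)

Fix: Replace + with || to concatenate text

Corrected query:
SELECT category || ': ' || name AS label FROM products

Result:
label           
----------------
Sports: Helmet  
Office: Tape    
Sports: Ball    
Sports: Dumbbell
Sports: Goggles 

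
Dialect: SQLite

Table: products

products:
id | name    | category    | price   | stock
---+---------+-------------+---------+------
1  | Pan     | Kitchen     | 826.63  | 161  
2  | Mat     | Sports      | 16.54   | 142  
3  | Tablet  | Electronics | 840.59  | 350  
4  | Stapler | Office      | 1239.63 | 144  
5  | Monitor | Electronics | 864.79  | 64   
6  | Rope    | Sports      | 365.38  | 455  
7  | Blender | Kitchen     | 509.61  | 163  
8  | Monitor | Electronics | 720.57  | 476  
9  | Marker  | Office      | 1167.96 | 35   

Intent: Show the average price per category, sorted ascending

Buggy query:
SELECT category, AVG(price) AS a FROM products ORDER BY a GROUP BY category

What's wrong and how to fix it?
Bug: ORDER BY appears before GROUP BY; SQL clause order requires GROUP BY first

Fix: Reorder: SELECT … FROM … GROUP BY … ORDER BY …

Corrected query:
SELECT category, AVG(price) AS a FROM products GROUP BY category ORDER BY a

Result:
category    | a       
------------+---------
Sports      | 190.96  
Kitchen     | 668.12  
Electronics | 808.65  
Office      | 1203.795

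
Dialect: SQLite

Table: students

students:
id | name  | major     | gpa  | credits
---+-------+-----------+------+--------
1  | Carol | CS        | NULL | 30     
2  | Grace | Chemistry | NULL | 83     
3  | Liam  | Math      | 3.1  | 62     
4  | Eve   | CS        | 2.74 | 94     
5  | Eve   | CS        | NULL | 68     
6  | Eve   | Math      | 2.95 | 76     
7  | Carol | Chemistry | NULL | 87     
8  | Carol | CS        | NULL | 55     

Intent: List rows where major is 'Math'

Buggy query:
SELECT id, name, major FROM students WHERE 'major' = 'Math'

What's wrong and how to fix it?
Bug: Single quotes denote string literals in SQL; the column name is being compared as a constant string

Fix: Reference the column as major without single quotes

Corrected query:
SELECT id, name, major FROM students WHERE major = 'Math'

Result:
id | name | major
---+------+------
3  | Liam | Math 
6  | Eve  | Math 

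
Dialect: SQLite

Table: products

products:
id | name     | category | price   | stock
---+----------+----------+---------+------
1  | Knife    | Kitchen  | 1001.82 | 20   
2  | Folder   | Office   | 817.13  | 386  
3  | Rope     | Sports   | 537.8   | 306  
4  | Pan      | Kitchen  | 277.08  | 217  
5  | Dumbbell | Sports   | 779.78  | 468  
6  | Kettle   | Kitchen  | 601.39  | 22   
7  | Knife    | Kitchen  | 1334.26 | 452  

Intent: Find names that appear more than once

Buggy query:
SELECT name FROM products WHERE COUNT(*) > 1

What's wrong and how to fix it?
Bug: COUNT(*) is an aggregate and cannot be used in WHERE

Fix: Group first, then use HAVING for the count condition

Corrected query:
SELECT name FROM products GROUP BY name HAVING COUNT(*) > 1

Result:
name 
-----
Knife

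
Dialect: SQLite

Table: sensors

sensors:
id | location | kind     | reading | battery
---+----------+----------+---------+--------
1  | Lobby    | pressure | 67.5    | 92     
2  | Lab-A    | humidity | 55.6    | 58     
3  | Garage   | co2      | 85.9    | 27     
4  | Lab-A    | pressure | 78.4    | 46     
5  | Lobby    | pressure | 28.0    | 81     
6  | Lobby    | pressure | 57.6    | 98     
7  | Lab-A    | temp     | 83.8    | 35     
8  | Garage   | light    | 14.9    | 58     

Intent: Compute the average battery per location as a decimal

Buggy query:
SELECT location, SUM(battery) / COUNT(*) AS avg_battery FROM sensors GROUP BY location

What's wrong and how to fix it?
Bug: SUM(battery) and COUNT(*) are both integers; the division truncates the fractional part

Fix: Multiply by 1.0 (or CAST to REAL) to force floating-point division

Corrected query:
SELECT location, SUM(battery) * 1.0 / COUNT(*) AS avg_battery FROM sensors GROUP BY location

Result:
location | avg_battery
---------+------------
Garage   | 42.5       
Lab-A    | 46.333333  
Lobby    | 90.333333  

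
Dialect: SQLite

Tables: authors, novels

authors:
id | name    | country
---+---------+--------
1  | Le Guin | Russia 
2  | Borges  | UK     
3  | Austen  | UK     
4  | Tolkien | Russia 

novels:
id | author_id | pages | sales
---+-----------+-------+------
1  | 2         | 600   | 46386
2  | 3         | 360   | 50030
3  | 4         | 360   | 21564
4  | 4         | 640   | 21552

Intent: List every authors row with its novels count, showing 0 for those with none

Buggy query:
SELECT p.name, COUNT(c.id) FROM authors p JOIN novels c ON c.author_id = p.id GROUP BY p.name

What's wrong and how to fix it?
Bug: INNER JOIN drops authors rows that have no matching novels rows

Fix: Use LEFT JOIN so parents without children still appear (COUNT(c.id) gives 0)

Corrected query:
SELECT p.name, COUNT(c.id) FROM authors p LEFT JOIN novels c ON c.author_id = p.id GROUP BY p.name

Result:
name    | COUNT(c.id)
--------+------------
Austen  | 1          
Borges  | 1          
Le Guin | 0          
Tolkien | 2          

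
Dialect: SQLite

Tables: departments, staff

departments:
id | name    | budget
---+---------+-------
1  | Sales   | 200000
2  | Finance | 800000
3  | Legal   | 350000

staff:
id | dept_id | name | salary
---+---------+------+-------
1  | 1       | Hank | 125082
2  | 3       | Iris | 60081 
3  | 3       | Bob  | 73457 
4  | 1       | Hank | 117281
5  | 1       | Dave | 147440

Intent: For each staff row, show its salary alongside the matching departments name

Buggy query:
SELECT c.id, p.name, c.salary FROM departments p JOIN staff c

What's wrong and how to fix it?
Bug: Missing join condition: each staff row is matched to all departments rows instead of just its own

Fix: Add ON c.dept_id = p.id to the JOIN

Corrected query:
SELECT c.id, p.name, c.salary FROM departments p JOIN staff c ON c.dept_id = p.id

Result:
id | name  | salary
---+-------+-------
1  | Sales | 125082
2  | Legal | 60081 
3  | Legal | 73457 
4  | Sales | 117281
5  | Sales | 147440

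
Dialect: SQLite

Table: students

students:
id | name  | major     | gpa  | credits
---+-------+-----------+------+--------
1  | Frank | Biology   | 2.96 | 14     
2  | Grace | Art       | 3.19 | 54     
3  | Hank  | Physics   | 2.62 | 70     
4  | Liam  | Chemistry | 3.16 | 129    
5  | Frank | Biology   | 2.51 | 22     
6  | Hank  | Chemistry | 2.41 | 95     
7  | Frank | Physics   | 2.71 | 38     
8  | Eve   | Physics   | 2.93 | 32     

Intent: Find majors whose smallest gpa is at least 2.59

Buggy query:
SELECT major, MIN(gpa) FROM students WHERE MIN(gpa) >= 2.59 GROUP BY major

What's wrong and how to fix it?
Bug: Aggregates like MIN are computed per group after WHERE runs

Fix: Replace WHERE with HAVING after the GROUP BY

Corrected query:
SELECT major, MIN(gpa) FROM students GROUP BY major HAVING MIN(gpa) >= 2.59

Result:
major   | MIN(gpa)
--------+---------
Art     | 3.19    
Physics | 2.62    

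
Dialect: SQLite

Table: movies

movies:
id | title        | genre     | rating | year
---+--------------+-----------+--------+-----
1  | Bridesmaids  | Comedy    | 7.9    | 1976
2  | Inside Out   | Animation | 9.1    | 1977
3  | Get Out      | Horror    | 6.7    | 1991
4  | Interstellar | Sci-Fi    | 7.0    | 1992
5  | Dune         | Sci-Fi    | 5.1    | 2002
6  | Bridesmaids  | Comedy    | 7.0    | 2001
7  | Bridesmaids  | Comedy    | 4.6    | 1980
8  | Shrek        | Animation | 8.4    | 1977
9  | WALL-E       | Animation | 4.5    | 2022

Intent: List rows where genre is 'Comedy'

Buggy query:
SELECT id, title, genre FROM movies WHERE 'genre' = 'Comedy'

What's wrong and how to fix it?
Bug: 'genre' in single quotes is a string literal, not the column; the comparison is literal-vs-literal and never true

Fix: Reference the column as genre without single quotes

Corrected query:
SELECT id, title, genre FROM movies WHERE genre = 'Comedy'

Result:
id | title       | genre 
---+-------------+-------
1  | Bridesmaids | Comedy
6  | Bridesmaids | Comedy
7  | Bridesmaids | Comedy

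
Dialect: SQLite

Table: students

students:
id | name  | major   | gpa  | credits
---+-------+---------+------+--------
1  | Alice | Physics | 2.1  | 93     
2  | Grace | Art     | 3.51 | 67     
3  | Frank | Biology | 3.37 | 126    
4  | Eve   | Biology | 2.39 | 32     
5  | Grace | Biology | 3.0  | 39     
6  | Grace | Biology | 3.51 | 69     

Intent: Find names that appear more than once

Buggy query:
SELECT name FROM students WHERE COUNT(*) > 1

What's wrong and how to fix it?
Bug: COUNT(*) is an aggregate and cannot be used in WHERE

Fix: Group first, then use HAVING for the count condition

Corrected query:
SELECT name FROM students GROUP BY name HAVING COUNT(*) > 1

Result:
name 
-----
Grace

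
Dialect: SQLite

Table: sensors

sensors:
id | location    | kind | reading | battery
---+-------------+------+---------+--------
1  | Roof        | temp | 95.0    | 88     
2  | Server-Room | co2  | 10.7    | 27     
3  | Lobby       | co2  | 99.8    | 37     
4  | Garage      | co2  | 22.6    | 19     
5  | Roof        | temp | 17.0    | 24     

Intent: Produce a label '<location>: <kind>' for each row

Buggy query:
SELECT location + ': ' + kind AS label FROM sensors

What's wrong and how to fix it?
Bug: '+' is numeric addition; on text columns SQLite converts them to 0 instead of concatenating

Fix: Use the || operator for string concatenation

Corrected query:
SELECT location || ': ' || kind AS label FROM sensors

Result:
label           
----------------
Roof: temp      
Server-Room: co2
Lobby: co2      
Garage: co2     
Roof: temp      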